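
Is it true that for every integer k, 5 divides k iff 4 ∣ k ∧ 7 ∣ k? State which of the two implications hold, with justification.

Neither direction holds.

(⇒) This fails: take k = 5. Certainly 5 ∣ 5, but 4 ∤ 5.

(⇐) This fails: take k = 28. Both 4 ∣ 28 and 7 ∣ 28, yet 28 is not a multiple of 5 (since 28 = 5·5 + 3), so 5 ∤ 28.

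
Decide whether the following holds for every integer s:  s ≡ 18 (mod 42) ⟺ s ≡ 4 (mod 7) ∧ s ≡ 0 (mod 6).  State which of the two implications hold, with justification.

(⟸) If s ≡ 4 (mod 7) and s ≡ 0 (mod 6), then by the Chinese remainder theorem s ≡ 18 (mod 42). This is exactly s ≡ 18 (mod 42).

(⟹) Suppose s ≡ 18 (mod 42); write s = 42j + 18. Since 7 ∣ 42, reducing mod 7 gives s ≡ 18 ≡ 4 (mod 7); since 6 ∣ 42, reducing mod 6 gives s ≡ 18 ≡ 0 (mod 6).

Both implications hold.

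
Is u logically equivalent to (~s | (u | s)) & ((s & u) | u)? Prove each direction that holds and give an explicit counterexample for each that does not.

Both directions hold; the statement is true.

(⇒) Assume the antecedent. If s is true, the antecedent forces (s = T, u = T), and (~s | (u | s)) & ((s & u) | u) holds there. If s is false, the antecedent forces (s = F, u = T), and (~s | (u | s)) & ((s & u) | u) holds there. Either way (~s | (u | s)) & ((s & u) | u) holds.

(⇐) Assume the antecedent. If s is true, the antecedent forces (s = T, u = T), and u holds there. If s is false, the antecedent forces (s = F, u = T), and u holds there. Either way u holds.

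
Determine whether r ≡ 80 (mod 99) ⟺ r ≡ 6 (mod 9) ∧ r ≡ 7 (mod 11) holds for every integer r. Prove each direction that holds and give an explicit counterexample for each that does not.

Neither direction holds.

(→) This fails: r = 80 gives 80 ≡ 80 (mod 99) but 80 ≡ 8 (mod 9), so the conjunction on the right does not hold.

(←) This fails: r = 51 satisfies both congruences on the right (51 ≡ 6 mod 9 and 51 ≡ 7 mod 11) yet 51 ≡ 51 (mod 99), not 80.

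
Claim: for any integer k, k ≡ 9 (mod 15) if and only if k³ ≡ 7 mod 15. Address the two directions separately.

Neither direction holds.

(⇒) This fails: take k = 9. Then 9 ≡ 9 (mod 15), but 9³ = 729 ≡ 9 (mod 15), not 7.

(⇐) This fails: take k = 13. Then 13³ = 2197 ≡ 7 (mod 15), yet 13 ≡ 13 (mod 15), not 9.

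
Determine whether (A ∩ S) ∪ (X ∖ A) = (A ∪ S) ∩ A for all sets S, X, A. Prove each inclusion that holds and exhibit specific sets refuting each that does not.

Neither inclusion holds.

(⟹) This inclusion fails. Take S = ∅, X = {1}, A = ∅; then 1 ∈ (A ∩ S) ∪ (X ∖ A) but 1 ∉ (A ∪ S) ∩ A.

(⟸) This inclusion fails. Take S = ∅, X = ∅, A = {1}; then 1 ∈ (A ∪ S) ∩ A but 1 ∉ (A ∩ S) ∪ (X ∖ A).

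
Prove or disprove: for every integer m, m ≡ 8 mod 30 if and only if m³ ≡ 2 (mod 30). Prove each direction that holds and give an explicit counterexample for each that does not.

Both directions hold; the statement is true.

[⇒] Suppose m ≡ 8 mod 30. Write m = 30j + 8. Then (30j + 8)³ = 27000j³ + 21600j² + 5760j + 512 = 30(900j³ + 720j² + 192j + 17) + 2, so m³ ≡ 2 (mod 30).

[⇐] Conversely, suppose m³ ≡ 2 (mod 30). The only residue r in {0, …, 29} with r³ ≡ 2 (mod 30) is r = 8, so m ≡ 8 (mod 30).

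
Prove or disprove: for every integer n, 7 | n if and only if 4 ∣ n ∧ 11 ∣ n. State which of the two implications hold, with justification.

Both directions fail.

[⇒] This fails: take n = 7. Certainly 7 ∣ 7, but 4 ∤ 7.

[⇐] This fails: take n = 44. Both 4 ∣ 44 and 11 ∣ 44, yet 44 is not a multiple of 7 (since 44 = 6·7 + 2), so 7 ∤ 44.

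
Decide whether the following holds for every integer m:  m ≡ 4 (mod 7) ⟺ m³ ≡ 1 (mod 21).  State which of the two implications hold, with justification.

Neither direction holds.

Forward direction. This fails: take m = 11. Then 11 ≡ 4 (mod 7), but 11³ = 1331 ≡ 8 (mod 21), not 1.

Converse. This fails: take m = 1. Then 1³ = 1 ≡ 1 (mod 21), yet 1 ≡ 1 (mod 7), not 4.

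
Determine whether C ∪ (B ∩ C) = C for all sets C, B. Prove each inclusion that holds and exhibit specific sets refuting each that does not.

Both inclusions hold.

(⊆) Let x ∈ C ∪ (B ∩ C). Then either x ∈ C and x ∉ B; or x ∈ C ∩ B. In each case x ∈ C, so C ∪ (B ∩ C) ⊆ C.

(⊇) Let x ∈ C. Then either x ∈ C and x ∉ B; or x ∈ C ∩ B. In each case x ∈ C ∪ (B ∩ C), so C ⊆ C ∪ (B ∩ C).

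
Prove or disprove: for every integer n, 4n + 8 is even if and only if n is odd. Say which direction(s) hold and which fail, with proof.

The forward direction fails; the converse holds.

Forward direction. This fails: take n = 0. Then 4n + 8 = 8, which is even, yet n = 0 is even, not odd.

Converse. Suppose n is odd. Since 4 is even, 4n is even for every n, so 4n + 8 has the same parity as 8, which is even. Hence 4n + 8 is even.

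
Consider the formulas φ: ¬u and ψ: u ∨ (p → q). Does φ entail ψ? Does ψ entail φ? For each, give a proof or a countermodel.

[⇒] This fails. Under u = F, q = F, p = T, the left side is true but the right side is false.

[⇐] This fails. Under u = T, q = F, p = F, the left side is false but the right side is true.

Both directions fail.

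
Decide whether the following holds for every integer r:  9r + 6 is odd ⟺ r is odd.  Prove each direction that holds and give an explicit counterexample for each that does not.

The biconditional holds.

Converse. Suppose r is odd; write r = 2j + 1. Then 9r + 6 = 9·(2j + 1) + 6 = 2·9j + 15, which is odd.

Forward direction. Suppose 9r + 6 is odd. Since 9 is odd, 9r and r have the same parity, so 9r + 6 ≡ r + 6 (mod 2). As 6 is even, 9r + 6 is odd exactly when r is odd. Thus r is odd.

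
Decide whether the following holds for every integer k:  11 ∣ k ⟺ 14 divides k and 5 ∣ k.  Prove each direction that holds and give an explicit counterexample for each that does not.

(⇒) fails and (⇐) fails.

(⟹) This fails: take k = 11. Certainly 11 ∣ 11, but 14 ∤ 11.

(⟸) This fails: take k = 70. Both 14 ∣ 70 and 5 ∣ 70, yet 70 is not a multiple of 11 (since 70 = 6·11 + 4), so 11 ∤ 70.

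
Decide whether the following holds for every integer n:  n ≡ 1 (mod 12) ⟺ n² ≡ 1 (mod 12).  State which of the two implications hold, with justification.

Converse. This fails: take n = 5. Then 5² = 25 ≡ 1 (mod 12), yet 5 ≡ 5 (mod 12), not 1.

Forward direction. Suppose n ≡ 1 (mod 12). Write n = 12j + 1. Then (12j + 1)² = 144j² + 24j + 1 = 12(12j² + 2j) + 1, so n² ≡ 1 (mod 12).

Only the forward direction holds.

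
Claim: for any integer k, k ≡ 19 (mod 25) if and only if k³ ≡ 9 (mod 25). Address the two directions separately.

[⇒] Suppose k ≡ 19 (mod 25). Write k = 25j + 19. Then (25j + 19)³ = 15625j³ + 35625j² + 27075j + 6859 = 25(625j³ + 1425j² + 1083j + 274) + 9, so k³ ≡ 9 (mod 25).

[⇐] Conversely, suppose k³ ≡ 9 (mod 25). The only residue r in {0, …, 24} with r³ ≡ 9 (mod 25) is r = 19, so k ≡ 19 (mod 25).

The biconditional holds.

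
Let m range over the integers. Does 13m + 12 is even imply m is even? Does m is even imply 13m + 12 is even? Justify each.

The biconditional holds.

(⇒) Suppose 13m + 12 is even. Since 13 is odd, 13m and m have the same parity, so 13m + 12 ≡ m + 12 (mod 2). As 12 is even, 13m + 12 is even exactly when m is even. Thus m is even.

(⇐) Conversely, suppose m is even; write m = 2j. Then 13m + 12 = 13·(2j) + 12 = 2·13j + 12, which is even.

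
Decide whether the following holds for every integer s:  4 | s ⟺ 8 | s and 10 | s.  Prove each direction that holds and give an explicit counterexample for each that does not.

(⇒) This fails: take s = 4. Certainly 4 ∣ 4, but 8 ∤ 4.

(⇐) Suppose 8 ∣ s and 10 ∣ s. Any common multiple of 8 and 10 is a multiple of their lcm; here lcm(8, 10) = 8·10/gcd(8, 10) = 80/2 = 40, so 40 ∣ s. Since 4 ∣ 40, it follows that 4 ∣ s.

Only the reverse direction holds.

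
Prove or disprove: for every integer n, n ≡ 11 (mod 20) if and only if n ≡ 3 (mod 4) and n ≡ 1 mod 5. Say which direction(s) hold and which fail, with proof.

Both directions hold.

Converse. If n ≡ 3 (mod 4) and n ≡ 1 (mod 5), then by the Chinese remainder theorem n ≡ 11 (mod 20). This is exactly n ≡ 11 (mod 20).

Forward direction. Suppose n ≡ 11 (mod 20); write n = 20j + 11. Since 4 ∣ 20, reducing mod 4 gives n ≡ 11 ≡ 3 (mod 4); since 5 ∣ 20, reducing mod 5 gives n ≡ 11 ≡ 1 (mod 5).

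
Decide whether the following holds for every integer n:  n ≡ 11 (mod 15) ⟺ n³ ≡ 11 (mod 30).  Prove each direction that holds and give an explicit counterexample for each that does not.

The forward direction fails; the converse holds.

Forward direction. This fails: take n = 26. Then 26 ≡ 11 (mod 15), but 26³ = 17576 ≡ 26 (mod 30), not 11.

Converse. The residues r modulo 30 with r³ ≡ 11 (mod 30) are exactly {11}, and each is ≡ 11 (mod 15).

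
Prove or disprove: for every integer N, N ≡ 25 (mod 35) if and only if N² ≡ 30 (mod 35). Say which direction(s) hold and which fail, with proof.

[⇒] Suppose N ≡ 25 (mod 35). Write N = 35j + 25. Then (35j + 25)² = 1225j² + 1750j + 625 = 35(35j² + 50j + 17) + 30, so N² ≡ 30 (mod 35).

[⇐] This fails: take N = 10. Then 10² = 100 ≡ 30 (mod 35), yet 10 ≡ 10 (mod 35), not 25.

The forward direction holds; the converse fails.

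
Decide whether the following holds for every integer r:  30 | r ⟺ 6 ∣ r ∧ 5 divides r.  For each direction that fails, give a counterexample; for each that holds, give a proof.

Both implications hold.

Forward direction. If 30 ∣ r, write r = 30q. Since 30 = 5·6, r = 6·(5q), so 6 ∣ r; and since 30 = 6·5, r = 5·(6q), so 5 ∣ r.

Converse. Suppose 6 ∣ r and 5 ∣ r. Any common multiple of 6 and 5 is a multiple of their lcm; here gcd(6, 5) = 1, so lcm(6, 5) = 6·5 = 30, so 30 ∣ r.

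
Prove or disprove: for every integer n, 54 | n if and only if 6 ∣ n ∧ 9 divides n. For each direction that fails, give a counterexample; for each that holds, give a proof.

(⇒) If 54 ∣ n, write n = 54q. Since 54 = 9·6, n = 6·(9q), so 6 ∣ n; and since 54 = 6·9, n = 9·(6q), so 9 ∣ n.

(⇐) This fails: take n = 18. Both 6 ∣ 18 and 9 ∣ 18, yet 18 is not a multiple of 54 (since 18 = 0·54 + 18), so 54 ∤ 18.

Not equivalent: only (⇒) holds.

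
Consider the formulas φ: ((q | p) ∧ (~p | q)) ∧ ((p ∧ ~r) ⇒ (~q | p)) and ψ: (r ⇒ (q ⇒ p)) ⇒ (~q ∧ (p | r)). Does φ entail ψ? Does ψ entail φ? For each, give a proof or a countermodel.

[⇒] This fails. Under r = F, p = F, q = T, the left side is true but the right side is false.

[⇐] This fails. Under r = T, p = F, q = F, the left side is false but the right side is true.

(⇒) fails and (⇐) fails.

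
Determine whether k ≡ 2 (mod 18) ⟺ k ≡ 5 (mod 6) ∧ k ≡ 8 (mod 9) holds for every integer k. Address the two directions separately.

Neither implication holds.

(⇒) This fails: k = 2 gives 2 ≡ 2 (mod 18) but 2 ≡ 2 (mod 6), so the conjunction on the right does not hold.

(⇐) This fails: k = 17 satisfies both congruences on the right (17 ≡ 5 mod 6 and 17 ≡ 8 mod 9) yet 17 ≡ 17 (mod 18), not 2.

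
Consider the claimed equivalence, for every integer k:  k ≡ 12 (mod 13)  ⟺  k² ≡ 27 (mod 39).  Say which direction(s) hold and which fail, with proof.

(⟹) This fails: take k = 25. Then 25 ≡ 12 (mod 13), but 25² = 625 ≡ 1 (mod 39), not 27.

(⟸) This fails: take k = 27. Then 27² = 729 ≡ 27 (mod 39), yet 27 ≡ 1 (mod 13), not 12.

Neither direction holds.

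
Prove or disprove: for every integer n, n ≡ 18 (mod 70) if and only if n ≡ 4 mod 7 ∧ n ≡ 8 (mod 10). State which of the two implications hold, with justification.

Forward direction. Suppose n ≡ 18 (mod 70); write n = 70j + 18. Since 7 ∣ 70, reducing mod 7 gives n ≡ 18 ≡ 4 (mod 7); since 10 ∣ 70, reducing mod 10 gives n ≡ 18 ≡ 8 (mod 10).

Converse. If n ≡ 4 (mod 7) and n ≡ 8 (mod 10), then by the Chinese remainder theorem n ≡ 18 (mod 70). This is exactly n ≡ 18 (mod 70).

Both implications hold.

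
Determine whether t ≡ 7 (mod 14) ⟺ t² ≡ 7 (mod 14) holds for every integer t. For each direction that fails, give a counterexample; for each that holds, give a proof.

Both directions hold.

(⟹) Suppose t ≡ 7 (mod 14). Write t = 14j + 7. Then (14j + 7)² = 196j² + 196j + 49 = 14(14j² + 14j + 3) + 7, so t² ≡ 7 (mod 14).

(⟸) Conversely, suppose t² ≡ 7 (mod 14). The only residue r in {0, …, 13} with r² ≡ 7 (mod 14) is r = 7, so t ≡ 7 (mod 14).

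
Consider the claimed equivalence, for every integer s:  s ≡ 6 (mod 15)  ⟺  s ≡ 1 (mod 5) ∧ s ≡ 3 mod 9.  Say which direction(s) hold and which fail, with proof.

Only the converse holds.

Forward direction. This fails: s = 36 gives 36 ≡ 6 (mod 15) but 36 ≡ 0 (mod 9), so the conjunction on the right does not hold.

Converse. If s ≡ 1 (mod 5) and s ≡ 3 (mod 9), then by the Chinese remainder theorem s ≡ 21 (mod 45). Since 21 ≡ 6 (mod 15) and 15 ∣ 45, we get s ≡ 6 (mod 15).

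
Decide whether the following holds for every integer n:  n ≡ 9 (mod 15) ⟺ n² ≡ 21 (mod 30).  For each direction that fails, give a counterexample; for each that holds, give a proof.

Neither direction holds.

Forward direction. This fails: take n = 24. Then 24 ≡ 9 (mod 15), but 24² = 576 ≡ 6 (mod 30), not 21.

Converse. This fails: take n = 21. Then 21² = 441 ≡ 21 (mod 30), yet 21 ≡ 6 (mod 15), not 9.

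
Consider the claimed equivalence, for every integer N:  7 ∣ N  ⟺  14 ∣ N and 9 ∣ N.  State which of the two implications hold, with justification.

(⇒) fails; (⇐) holds.

[⇒] This fails: take N = 7. Certainly 7 ∣ 7, but 14 ∤ 7.

[⇐] Suppose 14 ∣ N and 9 ∣ N. Any common multiple of 14 and 9 is a multiple of their lcm; here gcd(14, 9) = 1, so lcm(14, 9) = 14·9 = 126, so 126 ∣ N. Since 7 ∣ 126, it follows that 7 ∣ N.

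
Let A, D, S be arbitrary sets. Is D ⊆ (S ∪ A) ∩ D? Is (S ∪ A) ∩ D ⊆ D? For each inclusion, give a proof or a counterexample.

(⟹) This inclusion fails. Take A = ∅, D = {1}, S = ∅; then 1 ∈ D but 1 ∉ (S ∪ A) ∩ D.

(⟸) Let x ∈ (S ∪ A) ∩ D. Then either x ∈ A ∩ D and x ∉ S; or x ∈ D ∩ S and x ∉ A; or x ∈ A ∩ D ∩ S. In each case x ∈ D, so (S ∪ A) ∩ D ⊆ D.

(⊆) fails; (⊇) holds.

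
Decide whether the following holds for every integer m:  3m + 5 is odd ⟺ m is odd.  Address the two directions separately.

Neither direction holds.

(⇒) This fails: m = 2 gives 3m + 5 = 11, which is odd, but 2 is even, not odd.

(⇐) This also fails: m = 5 is odd, but 3m + 5 = 20 is even, not odd.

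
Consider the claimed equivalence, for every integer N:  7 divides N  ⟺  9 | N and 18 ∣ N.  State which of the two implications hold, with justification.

(⇒) This fails: take N = 7. Certainly 7 ∣ 7, but 9 ∤ 7.

(⇐) This fails: take N = 18. Both 9 ∣ 18 and 18 ∣ 18, yet 18 is not a multiple of 7 (since 18 = 2·7 + 4), so 7 ∤ 18.

Both directions fail.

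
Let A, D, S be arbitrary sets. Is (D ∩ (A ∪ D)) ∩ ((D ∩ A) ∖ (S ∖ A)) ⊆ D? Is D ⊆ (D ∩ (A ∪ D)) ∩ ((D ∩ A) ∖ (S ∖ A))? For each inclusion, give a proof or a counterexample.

Only the forward inclusion holds.

(⟹) Let x ∈ (D ∩ (A ∪ D)) ∩ ((D ∩ A) ∖ (S ∖ A)). Then either x ∈ A ∩ D and x ∉ S; or x ∈ A ∩ D ∩ S. In each case x ∈ D, so (D ∩ (A ∪ D)) ∩ ((D ∩ A) ∖ (S ∖ A)) ⊆ D.

(⟸) This inclusion fails. Take A = ∅, D = {1}, S = ∅; then 1 ∈ D but 1 ∉ (D ∩ (A ∪ D)) ∩ ((D ∩ A) ∖ (S ∖ A)).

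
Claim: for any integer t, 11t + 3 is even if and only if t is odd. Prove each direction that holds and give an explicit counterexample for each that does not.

Both directions hold.

(⇒) Suppose 11t + 3 is even. Since 11 is odd, 11t and t have the same parity, so 11t + 3 ≡ t + 3 (mod 2). As 3 is odd, 11t + 3 is even exactly when t is odd. Thus t is odd.

(⇐) Conversely, suppose t is odd; write t = 2j + 1. Then 11t + 3 = 11·(2j + 1) + 3 = 2·11j + 14, which is even.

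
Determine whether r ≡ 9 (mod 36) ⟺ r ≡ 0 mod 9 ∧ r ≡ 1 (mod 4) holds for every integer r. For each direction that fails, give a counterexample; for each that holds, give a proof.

[⇒] Suppose r ≡ 9 (mod 36); write r = 36j + 9. Since 9 ∣ 36, reducing mod 9 gives r ≡ 9 ≡ 0 (mod 9); since 4 ∣ 36, reducing mod 4 gives r ≡ 9 ≡ 1 (mod 4).

[⇐] Conversely, if r ≡ 0 (mod 9) and r ≡ 1 (mod 4), then by the Chinese remainder theorem r ≡ 9 (mod 36). This is exactly r ≡ 9 (mod 36).

Both implications hold.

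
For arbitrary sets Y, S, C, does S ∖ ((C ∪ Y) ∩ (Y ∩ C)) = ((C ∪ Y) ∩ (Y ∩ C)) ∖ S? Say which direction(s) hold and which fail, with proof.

(⟹) This inclusion fails. Take Y = ∅, S = {1}, C = ∅; then 1 ∈ S ∖ ((C ∪ Y) ∩ (Y ∩ C)) but 1 ∉ ((C ∪ Y) ∩ (Y ∩ C)) ∖ S.

(⟸) This inclusion fails. Take Y = {1}, S = ∅, C = {1}; then 1 ∈ ((C ∪ Y) ∩ (Y ∩ C)) ∖ S but 1 ∉ S ∖ ((C ∪ Y) ∩ (Y ∩ C)).

(⊆) fails and (⊇) fails.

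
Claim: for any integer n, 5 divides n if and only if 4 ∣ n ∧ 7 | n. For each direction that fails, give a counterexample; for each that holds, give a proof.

(⇒) This fails: take n = 5. Certainly 5 ∣ 5, but 4 ∤ 5.

(⇐) This fails: take n = 28. Both 4 ∣ 28 and 7 ∣ 28, yet 28 is not a multiple of 5 (since 28 = 5·5 + 3), so 5 ∤ 28.

Neither implication holds.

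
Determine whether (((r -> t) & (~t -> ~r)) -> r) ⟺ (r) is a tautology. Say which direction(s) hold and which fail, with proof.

(⟸) Assume the antecedent. If r is true, ((r -> t) & (~t -> ~r)) -> r reduces to true regardless of the other variables. If r is false, the antecedent cannot hold. Either way ((r -> t) & (~t -> ~r)) -> r holds.

(⟹) Assume the antecedent. If r is true, r reduces to true regardless of the other variables. If r is false, the antecedent cannot hold. Either way r holds.

Both directions hold.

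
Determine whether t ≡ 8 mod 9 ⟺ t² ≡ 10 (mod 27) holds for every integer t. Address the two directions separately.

(⇒) This fails: take t = 17. Then 17 ≡ 8 (mod 9), but 17² = 289 ≡ 19 (mod 27), not 10.

(⇐) This fails: take t = 19. Then 19² = 361 ≡ 10 (mod 27), yet 19 ≡ 1 (mod 9), not 8.

Neither implication holds.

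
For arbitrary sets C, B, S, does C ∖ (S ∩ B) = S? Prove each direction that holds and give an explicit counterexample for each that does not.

Neither inclusion holds.

(⟹) This inclusion fails. Take C = {1}, B = ∅, S = ∅; then 1 ∈ C ∖ (S ∩ B) but 1 ∉ S.

(⟸) This inclusion fails. Take C = ∅, B = ∅, S = {1}; then 1 ∈ S but 1 ∉ C ∖ (S ∩ B).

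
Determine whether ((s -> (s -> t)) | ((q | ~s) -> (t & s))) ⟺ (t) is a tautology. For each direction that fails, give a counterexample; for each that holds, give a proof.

(⇒) This fails. Under s = F, t = F, q = F, the left side is true but the right side is false.

(⇐) Assume the antecedent. If s is true, the antecedent forces (s = T, t = T, q = F) or (s = T, t = T, q = T), and the consequent holds there. If s is false, the consequent reduces to true regardless of the other variables. Either way the consequent holds.

Only the converse holds.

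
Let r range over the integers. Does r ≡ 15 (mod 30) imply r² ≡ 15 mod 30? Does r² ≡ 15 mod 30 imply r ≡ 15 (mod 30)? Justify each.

The biconditional holds.

(⇐) Suppose r² ≡ 15 (mod 30). The only residue r in {0, …, 29} with r² ≡ 15 (mod 30) is r = 15, so r ≡ 15 (mod 30).

(⇒) Suppose r ≡ 15 (mod 30). Write r = 30j + 15. Then (30j + 15)² = 900j² + 900j + 225 = 30(30j² + 30j + 7) + 15, so r² ≡ 15 (mod 30).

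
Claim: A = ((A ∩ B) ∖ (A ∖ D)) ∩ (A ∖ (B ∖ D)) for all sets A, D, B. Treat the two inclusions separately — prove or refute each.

Only the reverse inclusion holds.

(⟸) Let x ∈ ((A ∩ B) ∖ (A ∖ D)) ∩ (A ∖ (B ∖ D)). Then x ∈ A ∩ D ∩ B, from which x ∈ A.

(⟹) This inclusion fails. Take A = {1}, D = ∅, B = ∅; then 1 ∈ A but 1 ∉ ((A ∩ B) ∖ (A ∖ D)) ∩ (A ∖ (B ∖ D)).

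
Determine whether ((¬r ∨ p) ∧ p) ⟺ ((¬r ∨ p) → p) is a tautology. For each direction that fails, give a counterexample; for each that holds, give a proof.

(⟸) This fails. Under r = T, p = F, the left side is false but the right side is true.

(⟹) Assume the antecedent. If r is true, (¬r ∨ p) → p reduces to true regardless of the other variables. If r is false, the antecedent forces (r = F, p = T), and (¬r ∨ p) → p holds there. Either way (¬r ∨ p) → p holds.

Only the forward direction holds.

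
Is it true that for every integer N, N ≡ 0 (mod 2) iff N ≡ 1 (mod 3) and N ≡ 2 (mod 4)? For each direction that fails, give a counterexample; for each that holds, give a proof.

Only the reverse direction holds.

Forward direction. This fails: N = 0 gives 0 ≡ 0 (mod 2) but 0 ≡ 0 (mod 3), so the conjunction on the right does not hold.

Converse. If N ≡ 1 (mod 3) and N ≡ 2 (mod 4), then by the Chinese remainder theorem N ≡ 10 (mod 12). Since 10 ≡ 0 (mod 2) and 2 ∣ 12, we get N ≡ 0 (mod 2).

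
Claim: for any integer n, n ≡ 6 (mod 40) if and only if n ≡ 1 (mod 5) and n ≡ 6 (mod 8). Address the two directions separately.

(⇒) Suppose n ≡ 6 (mod 40); write n = 40j + 6. Since 5 ∣ 40, reducing mod 5 gives n ≡ 6 ≡ 1 (mod 5); since 8 ∣ 40, reducing mod 8 gives n ≡ 6 (mod 8).

(⇐) Conversely, if n ≡ 1 (mod 5) and n ≡ 6 (mod 8), then by the Chinese remainder theorem n ≡ 6 (mod 40). This is exactly n ≡ 6 (mod 40).

Both directions hold.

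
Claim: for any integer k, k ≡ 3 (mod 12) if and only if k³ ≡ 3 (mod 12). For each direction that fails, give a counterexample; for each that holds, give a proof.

Both implications hold.

(⟹) Suppose k ≡ 3 (mod 12). Write k = 12j + 3. Then (12j + 3)³ = 1728j³ + 1296j² + 324j + 27 = 12(144j³ + 108j² + 27j + 2) + 3, so k³ ≡ 3 (mod 12).

(⟸) For the converse, argue contrapositively. If k ≢ 3 (mod 12), then k is congruent to one of 0, 1, 2, 4, 5, 6, 7, 8, 9, 10, 11 modulo 12, and these give k³ ≡ 0, 1, 8, 4, 5, 0, 7, 8, 9, 4, 11 respectively — never 3.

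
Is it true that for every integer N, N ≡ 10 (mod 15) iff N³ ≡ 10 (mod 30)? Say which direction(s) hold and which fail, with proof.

(⟹) This fails: take N = 25. Then 25 ≡ 10 (mod 15), but 25³ = 15625 ≡ 25 (mod 30), not 10.

(⟸) Conversely, the residues r modulo 30 with r³ ≡ 10 (mod 30) are exactly {10}, and each is ≡ 10 (mod 15).

The forward direction fails; the converse holds.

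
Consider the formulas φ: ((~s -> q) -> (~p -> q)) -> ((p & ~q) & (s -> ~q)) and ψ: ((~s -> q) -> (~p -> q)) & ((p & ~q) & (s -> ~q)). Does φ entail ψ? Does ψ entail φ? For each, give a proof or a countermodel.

(⇒) This fails. Under s = T, q = F, p = F, the left side is true but the right side is false.

(⇐) Assume the antecedent. If s is true, the antecedent forces (s = T, q = F, p = T), and the consequent holds there. If s is false, the antecedent forces (s = F, q = F, p = T), and the consequent holds there. Either way the consequent holds.

Not equivalent: only (⇐) holds.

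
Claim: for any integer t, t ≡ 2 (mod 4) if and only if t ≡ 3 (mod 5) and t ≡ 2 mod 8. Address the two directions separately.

Only the reverse direction holds.

Converse. If t ≡ 3 (mod 5) and t ≡ 2 (mod 8), then by the Chinese remainder theorem t ≡ 18 (mod 40). Since 18 ≡ 2 (mod 4) and 4 ∣ 40, we get t ≡ 2 (mod 4).

Forward direction. This fails: t = 2 gives 2 ≡ 2 (mod 4) but 2 ≡ 2 (mod 5), so the conjunction on the right does not hold.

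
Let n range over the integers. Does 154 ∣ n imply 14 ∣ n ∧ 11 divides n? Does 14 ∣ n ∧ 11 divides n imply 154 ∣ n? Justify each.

Both implications hold.

(⟹) If 154 ∣ n, write n = 154q. Since 154 = 11·14, n = 14·(11q), so 14 ∣ n; and since 154 = 14·11, n = 11·(14q), so 11 ∣ n.

(⟸) Suppose 14 ∣ n and 11 ∣ n. Any common multiple of 14 and 11 is a multiple of their lcm; here gcd(14, 11) = 1, so lcm(14, 11) = 14·11 = 154, so 154 ∣ n.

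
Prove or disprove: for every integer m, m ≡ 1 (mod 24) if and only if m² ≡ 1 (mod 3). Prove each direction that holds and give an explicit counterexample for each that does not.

Only the forward direction holds.

Forward direction. Suppose m ≡ 1 (mod 24). Then m² ≡ 1² = 1 (mod 24), and since 3 ∣ 24, also m² ≡ 1 (mod 3).

Converse. This fails: take m = 2. Then 2² = 4 ≡ 1 (mod 3), yet 2 ≡ 2 (mod 24), not 1.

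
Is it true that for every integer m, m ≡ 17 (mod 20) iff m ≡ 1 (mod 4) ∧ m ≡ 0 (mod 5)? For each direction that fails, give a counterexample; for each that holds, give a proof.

[⇒] This fails: m = 17 gives 17 ≡ 17 (mod 20) but 17 ≡ 2 (mod 5), so the conjunction on the right does not hold.

[⇐] This fails: m = 5 satisfies both congruences on the right (5 ≡ 1 mod 4 and 5 ≡ 0 mod 5) yet 5 ≡ 5 (mod 20), not 17.

(⇒) fails and (⇐) fails.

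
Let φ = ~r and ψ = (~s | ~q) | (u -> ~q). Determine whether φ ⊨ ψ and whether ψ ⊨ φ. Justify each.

Both directions fail.

[⇒] This fails. Under q = T, r = F, s = T, u = T, the left side is true but the right side is false.

[⇐] This fails. Under q = F, r = T, s = F, u = F, the left side is false but the right side is true.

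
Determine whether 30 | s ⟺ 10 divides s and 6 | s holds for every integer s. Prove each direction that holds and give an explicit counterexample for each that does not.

Both directions hold; the statement is true.

[⇒] If 30 ∣ s, write s = 30q. Since 30 = 3·10, s = 10·(3q), so 10 ∣ s; and since 30 = 5·6, s = 6·(5q), so 6 ∣ s.

[⇐] Suppose 10 ∣ s and 6 ∣ s. Any common multiple of 10 and 6 is a multiple of their lcm; here lcm(10, 6) = 10·6/gcd(10, 6) = 60/2 = 30, so 30 ∣ s.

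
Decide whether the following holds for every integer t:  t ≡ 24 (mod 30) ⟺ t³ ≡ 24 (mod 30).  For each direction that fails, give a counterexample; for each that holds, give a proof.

Both directions hold.

[⇒] Suppose t ≡ 24 (mod 30). Write t = 30j + 24. Then (30j + 24)³ = 27000j³ + 64800j² + 51840j + 13824 = 30(900j³ + 2160j² + 1728j + 460) + 24, so t³ ≡ 24 (mod 30).

[⇐] Conversely, suppose t³ ≡ 24 (mod 30). The only residue r in {0, …, 29} with r³ ≡ 24 (mod 30) is r = 24, so t ≡ 24 (mod 30).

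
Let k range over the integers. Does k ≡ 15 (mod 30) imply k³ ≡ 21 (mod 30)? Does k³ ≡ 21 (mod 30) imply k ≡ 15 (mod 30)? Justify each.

(→) This fails: take k = 15. Then 15 ≡ 15 (mod 30), but 15³ = 3375 ≡ 15 (mod 30), not 21.

(←) This fails: take k = 21. Then 21³ = 9261 ≡ 21 (mod 30), yet 21 ≡ 21 (mod 30), not 15.

Both directions fail.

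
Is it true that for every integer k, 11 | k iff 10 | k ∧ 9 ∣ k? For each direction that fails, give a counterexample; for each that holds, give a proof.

(⇒) This fails: take k = 11. Certainly 11 ∣ 11, but 10 ∤ 11.

(⇐) This fails: take k = 90. Both 10 ∣ 90 and 9 ∣ 90, yet 90 is not a multiple of 11 (since 90 = 8·11 + 2), so 11 ∤ 90.

Neither implication holds.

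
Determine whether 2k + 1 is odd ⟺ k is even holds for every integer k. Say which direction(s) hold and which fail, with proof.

The forward direction fails; the converse holds.

[⇒] This fails: take k = 3. Then 2k + 1 = 7, which is odd, yet k = 3 is odd, not even.

[⇐] Suppose k is even. Since 2 is even, 2k is even for every k, so 2k + 1 has the same parity as 1, which is odd. Hence 2k + 1 is odd.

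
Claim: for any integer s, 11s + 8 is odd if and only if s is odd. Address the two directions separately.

The biconditional holds.

[⇐] Suppose s is odd; write s = 2j + 1. Then 11s + 8 = 11·(2j + 1) + 8 = 2·11j + 19, which is odd.

[⇒] Suppose 11s + 8 is odd. Since 11 is odd, 11s and s have the same parity, so 11s + 8 ≡ s + 8 (mod 2). As 8 is even, 11s + 8 is odd exactly when s is odd. Thus s is odd.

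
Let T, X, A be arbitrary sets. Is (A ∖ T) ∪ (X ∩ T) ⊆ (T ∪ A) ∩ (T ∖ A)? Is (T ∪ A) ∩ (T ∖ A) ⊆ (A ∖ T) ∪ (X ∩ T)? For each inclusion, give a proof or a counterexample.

(⊆) This inclusion fails. Take T = ∅, X = ∅, A = {1}; then 1 ∈ (A ∖ T) ∪ (X ∩ T) but 1 ∉ (T ∪ A) ∩ (T ∖ A).

(⊇) This inclusion fails. Take T = {1}, X = ∅, A = ∅; then 1 ∈ (T ∪ A) ∩ (T ∖ A) but 1 ∉ (A ∖ T) ∪ (X ∩ T).

Both inclusions fail.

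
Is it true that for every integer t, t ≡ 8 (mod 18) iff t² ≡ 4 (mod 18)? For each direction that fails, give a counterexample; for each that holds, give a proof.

(⟹) This fails: take t = 8. Then 8 ≡ 8 (mod 18), but 8² = 64 ≡ 10 (mod 18), not 4.

(⟸) This fails: take t = 2. Then 2² = 4 ≡ 4 (mod 18), yet 2 ≡ 2 (mod 18), not 8.

Both directions fail.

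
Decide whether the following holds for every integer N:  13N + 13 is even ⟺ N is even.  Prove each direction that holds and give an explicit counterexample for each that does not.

[⇒] This fails: N = 1 gives 13N + 13 = 26, which is even, but 1 is odd, not even.

[⇐] This also fails: N = 6 is even, but 13N + 13 = 91 is odd, not even.

Neither direction holds.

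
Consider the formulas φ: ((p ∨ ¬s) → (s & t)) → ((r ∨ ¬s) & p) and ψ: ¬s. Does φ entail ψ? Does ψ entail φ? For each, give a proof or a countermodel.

Not equivalent: only (⇐) holds.

(⇒) This fails. Under t = F, s = T, p = T, r = F, the left side is true but the right side is false.

(⇐) Assume the antecedent. If s is true, the antecedent cannot hold. If s is false, the consequent reduces to true regardless of the other variables. Either way the consequent holds.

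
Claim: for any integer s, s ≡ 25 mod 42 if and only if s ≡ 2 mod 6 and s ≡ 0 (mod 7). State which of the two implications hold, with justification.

(⇒) This fails: s = 25 gives 25 ≡ 25 (mod 42) but 25 ≡ 1 (mod 6), so the conjunction on the right does not hold.

(⇐) This fails: s = 14 satisfies both congruences on the right (14 ≡ 2 mod 6 and 14 ≡ 0 mod 7) yet 14 ≡ 14 (mod 42), not 25.

Both directions fail.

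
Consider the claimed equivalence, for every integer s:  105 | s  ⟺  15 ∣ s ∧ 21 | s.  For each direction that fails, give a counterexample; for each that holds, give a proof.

Both implications hold.

(⇒) If 105 ∣ s, write s = 105q. Since 105 = 7·15, s = 15·(7q), so 15 ∣ s; and since 105 = 5·21, s = 21·(5q), so 21 ∣ s.

(⇐) Suppose 15 ∣ s and 21 ∣ s. Any common multiple of 15 and 21 is a multiple of their lcm; here lcm(15, 21) = 15·21/gcd(15, 21) = 315/3 = 105, so 105 ∣ s.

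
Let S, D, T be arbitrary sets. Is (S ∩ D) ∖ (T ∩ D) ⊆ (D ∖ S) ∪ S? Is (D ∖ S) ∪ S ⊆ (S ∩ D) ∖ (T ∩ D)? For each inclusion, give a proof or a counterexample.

Only the forward inclusion holds.

Forward inclusion. Let x ∈ (S ∩ D) ∖ (T ∩ D). Then x ∈ S ∩ D and x ∉ T, from which x ∈ (D ∖ S) ∪ S.

Reverse inclusion. This inclusion fails. Take S = {1}, D = ∅, T = ∅; then 1 ∈ (D ∖ S) ∪ S but 1 ∉ (S ∩ D) ∖ (T ∩ D).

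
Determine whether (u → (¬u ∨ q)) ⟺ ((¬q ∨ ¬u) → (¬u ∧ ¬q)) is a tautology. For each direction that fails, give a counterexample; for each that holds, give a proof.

(→) This fails. Under q = T, u = F, the left side is true but the right side is false.

(←) Assume the antecedent. If q is true, u → (¬u ∨ q) reduces to true regardless of the other variables. If q is false, the antecedent forces (q = F, u = F), and u → (¬u ∨ q) holds there. Either way u → (¬u ∨ q) holds.

Only the reverse direction holds.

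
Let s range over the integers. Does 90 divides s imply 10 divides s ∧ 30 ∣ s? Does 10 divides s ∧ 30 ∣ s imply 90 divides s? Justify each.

Not equivalent: only (⇒) holds.

[⇒] If 90 ∣ s, write s = 90q. Since 90 = 9·10, s = 10·(9q), so 10 ∣ s; and since 90 = 3·30, s = 30·(3q), so 30 ∣ s.

[⇐] This fails: take s = 30. Both 10 ∣ 30 and 30 ∣ 30, yet 30 is not a multiple of 90 (since 30 = 0·90 + 30), so 90 ∤ 30.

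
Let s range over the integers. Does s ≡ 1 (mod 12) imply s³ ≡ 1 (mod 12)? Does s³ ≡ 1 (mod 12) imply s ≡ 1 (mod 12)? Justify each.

[⇒] Suppose s ≡ 1 (mod 12). Write s = 12j + 1. Then (12j + 1)³ = 1728j³ + 432j² + 36j + 1 = 12(144j³ + 36j² + 3j) + 1, so s³ ≡ 1 (mod 12).

[⇐] Conversely, suppose s³ ≡ 1 (mod 12). The only residue r in {0, …, 11} with r³ ≡ 1 (mod 12) is r = 1, so s ≡ 1 (mod 12).

Both directions hold; the statement is true.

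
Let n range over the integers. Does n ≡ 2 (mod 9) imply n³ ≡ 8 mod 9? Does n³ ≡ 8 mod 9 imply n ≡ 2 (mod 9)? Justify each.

Only the forward direction holds.

(⇒) Suppose n ≡ 2 (mod 9). Write n = 9j + 2. Then (9j + 2)³ = 729j³ + 486j² + 108j + 8 = 9(81j³ + 54j² + 12j) + 8, so n³ ≡ 8 (mod 9).

(⇐) This fails: take n = 5. Then 5³ = 125 ≡ 8 (mod 9), yet 5 ≡ 5 (mod 9), not 2.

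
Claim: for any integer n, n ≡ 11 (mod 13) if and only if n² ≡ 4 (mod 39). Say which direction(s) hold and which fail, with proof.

(⟹) This fails: take n = 24. Then 24 ≡ 11 (mod 13), but 24² = 576 ≡ 30 (mod 39), not 4.

(⟸) This fails: take n = 2. Then 2² = 4 ≡ 4 (mod 39), yet 2 ≡ 2 (mod 13), not 11.

Both directions fail.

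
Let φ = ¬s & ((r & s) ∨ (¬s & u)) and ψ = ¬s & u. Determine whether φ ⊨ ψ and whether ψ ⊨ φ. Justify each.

Converse. Assume the antecedent. If s is true, the antecedent cannot hold. If s is false, the antecedent forces (s = F, u = T, r = F) or (s = F, u = T, r = T), and ¬s & ((r & s) ∨ (¬s & u)) holds there. Either way ¬s & ((r & s) ∨ (¬s & u)) holds.

Forward direction. Assume the antecedent. If s is true, the antecedent cannot hold. If s is false, the antecedent forces (s = F, u = T, r = F) or (s = F, u = T, r = T), and ¬s & u holds there. Either way ¬s & u holds.

Both directions hold.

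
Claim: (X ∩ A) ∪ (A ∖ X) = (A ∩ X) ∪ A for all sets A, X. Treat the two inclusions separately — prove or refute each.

Forward inclusion. Let x ∈ (X ∩ A) ∪ (A ∖ X). Then either x ∈ A and x ∉ X; or x ∈ A ∩ X. In each case x ∈ (A ∩ X) ∪ A, so (X ∩ A) ∪ (A ∖ X) ⊆ (A ∩ X) ∪ A.

Reverse inclusion. Let x ∈ (A ∩ X) ∪ A. Then either x ∈ A and x ∉ X; or x ∈ A ∩ X. In each case x ∈ (X ∩ A) ∪ (A ∖ X), so (A ∩ X) ∪ A ⊆ (X ∩ A) ∪ (A ∖ X).

The two sets are equal.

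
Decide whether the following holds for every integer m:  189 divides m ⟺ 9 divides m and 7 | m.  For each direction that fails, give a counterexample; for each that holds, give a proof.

Only the forward direction holds.

(→) If 189 ∣ m, write m = 189q. Since 189 = 21·9, m = 9·(21q), so 9 ∣ m; and since 189 = 27·7, m = 7·(27q), so 7 ∣ m.

(←) This fails: take m = 63. Both 9 ∣ 63 and 7 ∣ 63, yet 63 is not a multiple of 189 (since 63 = 0·189 + 63), so 189 ∤ 63.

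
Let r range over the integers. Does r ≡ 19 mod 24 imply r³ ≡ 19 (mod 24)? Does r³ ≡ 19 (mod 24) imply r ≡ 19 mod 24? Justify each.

Both directions hold.

(⇐) Suppose r³ ≡ 19 (mod 24). The only residue r in {0, …, 23} with r³ ≡ 19 (mod 24) is r = 19, so r ≡ 19 (mod 24).

(⇒) Suppose r ≡ 19 mod 24. Write r = 24j + 19. Then (24j + 19)³ = 13824j³ + 32832j² + 25992j + 6859 = 24(576j³ + 1368j² + 1083j + 285) + 19, so r³ ≡ 19 (mod 24).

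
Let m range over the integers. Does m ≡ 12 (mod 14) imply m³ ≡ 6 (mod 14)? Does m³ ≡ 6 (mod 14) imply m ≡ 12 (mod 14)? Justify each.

Only the forward implication holds.

[⇐] This fails: take m = 6. Then 6³ = 216 ≡ 6 (mod 14), yet 6 ≡ 6 (mod 14), not 12.

[⇒] Suppose m ≡ 12 (mod 14). Write m = 14j + 12. Then (14j + 12)³ = 2744j³ + 7056j² + 6048j + 1728 = 14(196j³ + 504j² + 432j + 123) + 6, so m³ ≡ 6 (mod 14).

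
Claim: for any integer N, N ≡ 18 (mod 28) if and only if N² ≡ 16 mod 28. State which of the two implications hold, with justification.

(⟹) Suppose N ≡ 18 (mod 28). Write N = 28j + 18. Then (28j + 18)² = 784j² + 1008j + 324 = 28(28j² + 36j + 11) + 16, so N² ≡ 16 (mod 28).

(⟸) This fails: take N = 4. Then 4² = 16 ≡ 16 (mod 28), yet 4 ≡ 4 (mod 28), not 18.

Only the forward implication holds.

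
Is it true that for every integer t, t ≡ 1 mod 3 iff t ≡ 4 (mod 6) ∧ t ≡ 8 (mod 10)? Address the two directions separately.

Forward direction. This fails: t = 1 gives 1 ≡ 1 (mod 3) but 1 ≡ 1 (mod 6), so the conjunction on the right does not hold.

Converse. If t ≡ 4 (mod 6) and t ≡ 8 (mod 10), then by the Chinese remainder theorem t ≡ 28 (mod 30). Since 28 ≡ 1 (mod 3) and 3 ∣ 30, we get t ≡ 1 (mod 3).

(⇒) fails; (⇐) holds.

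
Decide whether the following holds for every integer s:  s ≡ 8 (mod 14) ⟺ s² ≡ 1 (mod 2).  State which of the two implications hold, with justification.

Neither implication holds.

[⇒] This fails: take s = 8. Then 8 ≡ 8 (mod 14), but 8² = 64 ≡ 0 (mod 2), not 1.

[⇐] This fails: take s = 1. Then 1² = 1 ≡ 1 (mod 2), yet 1 ≡ 1 (mod 14), not 8.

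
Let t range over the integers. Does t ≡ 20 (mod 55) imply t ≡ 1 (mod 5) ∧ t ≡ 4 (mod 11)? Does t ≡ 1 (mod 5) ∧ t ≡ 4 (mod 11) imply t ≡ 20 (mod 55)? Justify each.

Neither direction holds.

[⇒] This fails: t = 20 gives 20 ≡ 20 (mod 55) but 20 ≡ 0 (mod 5), so the conjunction on the right does not hold.

[⇐] This fails: t = 26 satisfies both congruences on the right (26 ≡ 1 mod 5 and 26 ≡ 4 mod 11) yet 26 ≡ 26 (mod 55), not 20.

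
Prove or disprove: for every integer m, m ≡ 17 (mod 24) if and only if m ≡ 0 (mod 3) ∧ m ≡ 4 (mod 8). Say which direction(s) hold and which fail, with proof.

Forward direction. This fails: m = 17 gives 17 ≡ 17 (mod 24) but 17 ≡ 2 (mod 3), so the conjunction on the right does not hold.

Converse. This fails: m = 12 satisfies both congruences on the right (12 ≡ 0 mod 3 and 12 ≡ 4 mod 8) yet 12 ≡ 12 (mod 24), not 17.

Neither direction holds.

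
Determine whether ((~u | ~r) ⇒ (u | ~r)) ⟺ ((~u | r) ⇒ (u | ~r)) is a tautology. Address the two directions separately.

[⇒] Assume the antecedent. If r is true, the antecedent forces (r = T, u = T), and (~u | r) ⇒ (u | ~r) holds there. If r is false, (~u | r) ⇒ (u | ~r) reduces to true regardless of the other variables. Either way (~u | r) ⇒ (u | ~r) holds.

[⇐] Assume the antecedent. If r is true, the antecedent forces (r = T, u = T), and (~u | ~r) ⇒ (u | ~r) holds there. If r is false, (~u | ~r) ⇒ (u | ~r) reduces to true regardless of the other variables. Either way (~u | ~r) ⇒ (u | ~r) holds.

Both implications hold.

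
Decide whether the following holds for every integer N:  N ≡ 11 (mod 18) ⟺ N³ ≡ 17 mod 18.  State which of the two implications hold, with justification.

Not equivalent: only (⇒) holds.

(⇒) Suppose N ≡ 11 (mod 18). Write N = 18j + 11. Then (18j + 11)³ = 5832j³ + 10692j² + 6534j + 1331 = 18(324j³ + 594j² + 363j + 73) + 17, so N³ ≡ 17 (mod 18).

(⇐) This fails: take N = 5. Then 5³ = 125 ≡ 17 (mod 18), yet 5 ≡ 5 (mod 18), not 11.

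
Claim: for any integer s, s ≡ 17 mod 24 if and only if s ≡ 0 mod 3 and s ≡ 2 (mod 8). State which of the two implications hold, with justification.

Neither implication holds.

(⟹) This fails: s = 17 gives 17 ≡ 17 (mod 24) but 17 ≡ 2 (mod 3), so the conjunction on the right does not hold.

(⟸) This fails: s = 18 satisfies both congruences on the right (18 ≡ 0 mod 3 and 18 ≡ 2 mod 8) yet 18 ≡ 18 (mod 24), not 17.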